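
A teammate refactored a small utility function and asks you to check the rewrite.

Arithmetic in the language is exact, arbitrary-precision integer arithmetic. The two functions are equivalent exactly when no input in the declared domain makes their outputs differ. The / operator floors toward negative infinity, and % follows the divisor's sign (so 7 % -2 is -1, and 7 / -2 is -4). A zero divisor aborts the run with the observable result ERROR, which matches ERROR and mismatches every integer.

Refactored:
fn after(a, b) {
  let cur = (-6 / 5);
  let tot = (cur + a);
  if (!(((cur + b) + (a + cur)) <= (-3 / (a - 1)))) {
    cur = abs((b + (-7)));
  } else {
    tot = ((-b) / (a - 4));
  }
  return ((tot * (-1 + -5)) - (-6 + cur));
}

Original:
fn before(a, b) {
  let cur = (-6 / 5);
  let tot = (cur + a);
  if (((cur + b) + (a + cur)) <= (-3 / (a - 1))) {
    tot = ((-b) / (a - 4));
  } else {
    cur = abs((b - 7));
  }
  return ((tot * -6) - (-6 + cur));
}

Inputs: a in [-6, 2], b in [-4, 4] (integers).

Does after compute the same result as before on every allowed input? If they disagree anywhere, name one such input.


This is a faithful refactor — arithmetic usage differs, boolean connective usage differs, constant usage differs, but the computed results match everywhere.
Spot check at a=1, b=-3 — before: cur = -2; tot = -1; division by zero -> ERROR. after: cur = -2; tot = -1; division by zero -> ERROR. Both give ERROR.
Across all 81 domain points the two functions coincide.
verdict: equivalent


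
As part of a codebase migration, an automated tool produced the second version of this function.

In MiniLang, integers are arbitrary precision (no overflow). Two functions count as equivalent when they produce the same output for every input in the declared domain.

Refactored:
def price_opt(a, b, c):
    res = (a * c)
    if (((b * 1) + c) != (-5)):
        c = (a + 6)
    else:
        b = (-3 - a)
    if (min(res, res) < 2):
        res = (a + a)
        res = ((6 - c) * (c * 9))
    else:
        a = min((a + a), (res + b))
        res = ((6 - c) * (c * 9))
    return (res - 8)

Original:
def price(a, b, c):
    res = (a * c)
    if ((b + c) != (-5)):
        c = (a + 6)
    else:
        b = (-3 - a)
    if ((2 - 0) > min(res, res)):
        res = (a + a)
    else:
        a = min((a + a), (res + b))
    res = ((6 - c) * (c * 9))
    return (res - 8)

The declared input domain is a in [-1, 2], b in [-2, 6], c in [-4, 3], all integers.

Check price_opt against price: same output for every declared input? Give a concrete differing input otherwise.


Reading the diff, among the changes: statement counts differ, comparison usage differs, arithmetic usage differs, constant usage differs.
One worked example (a=1, b=3, c=3) — price: res becomes 3; next ((b + c) != (-5)) evaluates to true; next c becomes 7; next ((2 - 0) > min(res, res)) evaluates to false; next a becomes 2; next res becomes -63; next final value -71; price_opt: res becomes 3; next (((b * 1) + c) != (-5)) evaluates to true; next c becomes 7; next (min(res, res) < 2) evaluates to false; next a becomes 2; next res becomes -63; next final value -71; agreement on -71.
Every one of the 288 inputs gives matching results.
verdict: equivalent


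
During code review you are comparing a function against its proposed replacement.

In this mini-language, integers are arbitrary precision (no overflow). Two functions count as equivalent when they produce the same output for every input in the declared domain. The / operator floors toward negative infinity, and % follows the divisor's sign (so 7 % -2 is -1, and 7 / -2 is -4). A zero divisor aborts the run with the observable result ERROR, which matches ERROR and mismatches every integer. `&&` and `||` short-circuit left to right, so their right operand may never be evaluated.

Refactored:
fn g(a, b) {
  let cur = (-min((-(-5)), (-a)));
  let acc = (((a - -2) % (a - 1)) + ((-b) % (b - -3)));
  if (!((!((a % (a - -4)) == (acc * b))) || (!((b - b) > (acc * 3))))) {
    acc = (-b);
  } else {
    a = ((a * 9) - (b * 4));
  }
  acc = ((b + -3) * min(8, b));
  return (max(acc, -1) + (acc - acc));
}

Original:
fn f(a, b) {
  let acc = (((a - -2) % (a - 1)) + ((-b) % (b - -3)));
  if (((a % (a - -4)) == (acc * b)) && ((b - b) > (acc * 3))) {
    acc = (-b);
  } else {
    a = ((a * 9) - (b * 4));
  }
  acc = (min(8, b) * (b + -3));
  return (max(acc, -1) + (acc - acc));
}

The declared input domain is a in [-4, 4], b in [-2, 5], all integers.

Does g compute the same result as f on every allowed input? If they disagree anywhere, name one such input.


Equivalent — the differences include min/max/abs usage differs; also boolean connective usage differs; also constant usage differs; also statement counts differ; also local variable names differ, yet no declared input distinguishes the two.
Spot check at a=4, b=4 — f: acc = 3; (((a % (a - -4)) == (acc * b)) && ((b - b) > (acc * 3))) -> false; a = 20; acc = 4; return 4. g: cur = 4; acc = 3; (!((!((a % (a - -4)) == (acc * b))) || (!((b - b) > (acc * 3))))) -> false; a = 20; acc = 4; return 4. Both give 4.
Across all 72 domain points the two functions coincide.
verdict: equivalent


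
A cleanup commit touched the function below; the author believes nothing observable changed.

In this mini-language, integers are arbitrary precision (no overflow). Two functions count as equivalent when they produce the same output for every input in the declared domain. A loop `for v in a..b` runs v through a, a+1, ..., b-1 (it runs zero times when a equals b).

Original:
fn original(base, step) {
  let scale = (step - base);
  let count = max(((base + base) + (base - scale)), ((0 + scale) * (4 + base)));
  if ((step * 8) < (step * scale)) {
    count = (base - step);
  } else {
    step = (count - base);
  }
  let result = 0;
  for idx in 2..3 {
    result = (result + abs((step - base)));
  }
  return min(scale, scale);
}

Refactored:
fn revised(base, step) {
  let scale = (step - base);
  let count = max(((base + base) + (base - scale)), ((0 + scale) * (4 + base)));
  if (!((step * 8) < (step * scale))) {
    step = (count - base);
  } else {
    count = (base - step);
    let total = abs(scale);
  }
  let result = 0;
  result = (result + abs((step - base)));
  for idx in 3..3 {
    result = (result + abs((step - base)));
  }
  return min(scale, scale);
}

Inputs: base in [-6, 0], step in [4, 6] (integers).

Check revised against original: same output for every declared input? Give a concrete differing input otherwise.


Comparing the listings, the differences include: statement counts differ; arithmetic usage differs; local variable names differ; boolean connective usage differs; min/max/abs usage differs; loop structure differs.
As a probe, take base=0, step=4: original runs scale = 4; count = 16; ((step * 8) < (step * scale)) -> false; step = 16; result = 0; [idx=2]; result = 16; return 4; revised runs scale = 4; count = 16; (!((step * 8) < (step * scale))) -> true; step = 16; result = 0; result = 16; the idx loop: no iterations; return 4; both end at 4.
Every one of the 21 inputs gives matching results.
verdict: equivalent


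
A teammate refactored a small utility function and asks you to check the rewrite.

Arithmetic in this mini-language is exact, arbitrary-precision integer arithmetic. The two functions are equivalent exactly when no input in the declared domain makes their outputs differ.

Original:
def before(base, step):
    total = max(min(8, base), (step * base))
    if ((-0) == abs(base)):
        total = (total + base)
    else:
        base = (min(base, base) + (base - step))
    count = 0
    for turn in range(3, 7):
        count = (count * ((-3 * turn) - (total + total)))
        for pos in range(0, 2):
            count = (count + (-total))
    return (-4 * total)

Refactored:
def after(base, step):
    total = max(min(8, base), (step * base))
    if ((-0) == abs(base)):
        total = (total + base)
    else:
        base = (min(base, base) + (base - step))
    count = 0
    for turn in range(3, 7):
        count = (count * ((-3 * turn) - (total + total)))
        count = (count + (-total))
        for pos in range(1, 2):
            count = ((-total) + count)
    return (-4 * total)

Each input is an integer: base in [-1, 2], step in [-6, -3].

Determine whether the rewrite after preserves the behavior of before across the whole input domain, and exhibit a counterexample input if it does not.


Differences: arithmetic usage differs, and loop structure differs, and statement counts differ — yet all 16 inputs agree.
verdict: equivalent


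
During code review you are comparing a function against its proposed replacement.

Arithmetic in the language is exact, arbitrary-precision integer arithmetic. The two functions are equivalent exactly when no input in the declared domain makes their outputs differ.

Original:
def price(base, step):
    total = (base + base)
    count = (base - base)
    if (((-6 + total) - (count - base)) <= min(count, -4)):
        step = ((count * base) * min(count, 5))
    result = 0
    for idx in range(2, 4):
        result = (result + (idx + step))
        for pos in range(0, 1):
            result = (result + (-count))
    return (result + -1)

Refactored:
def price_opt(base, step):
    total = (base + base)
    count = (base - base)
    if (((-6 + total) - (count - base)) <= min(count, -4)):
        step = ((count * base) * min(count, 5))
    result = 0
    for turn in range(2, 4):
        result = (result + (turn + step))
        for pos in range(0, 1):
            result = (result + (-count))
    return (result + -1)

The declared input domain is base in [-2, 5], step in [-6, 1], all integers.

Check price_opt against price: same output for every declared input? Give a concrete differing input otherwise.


Behavior is preserved: although local variable names differ, the outputs never diverge.
One worked example (base=-1, step=-3) — price: total = -2; count = 0; (((-6 + total) - (count - base)) <= min(count, -4)) -> true; step = 0; result = 0; [idx=2]; result = 2; [pos=0]; result = 2; [idx=3]; result = 5; [pos=0]; result = 5; return 4; price_opt: total = -2; count = 0; (((-6 + total) - (count - base)) <= min(count, -4)) -> true; step = 0; result = 0; [turn=2]; result = 2; [pos=0]; result = 2; [turn=3]; result = 5; [pos=0]; result = 5; return 4; agreement on 4.
Sweeping the whole domain (64 inputs) finds no disagreement.
verdict: equivalent


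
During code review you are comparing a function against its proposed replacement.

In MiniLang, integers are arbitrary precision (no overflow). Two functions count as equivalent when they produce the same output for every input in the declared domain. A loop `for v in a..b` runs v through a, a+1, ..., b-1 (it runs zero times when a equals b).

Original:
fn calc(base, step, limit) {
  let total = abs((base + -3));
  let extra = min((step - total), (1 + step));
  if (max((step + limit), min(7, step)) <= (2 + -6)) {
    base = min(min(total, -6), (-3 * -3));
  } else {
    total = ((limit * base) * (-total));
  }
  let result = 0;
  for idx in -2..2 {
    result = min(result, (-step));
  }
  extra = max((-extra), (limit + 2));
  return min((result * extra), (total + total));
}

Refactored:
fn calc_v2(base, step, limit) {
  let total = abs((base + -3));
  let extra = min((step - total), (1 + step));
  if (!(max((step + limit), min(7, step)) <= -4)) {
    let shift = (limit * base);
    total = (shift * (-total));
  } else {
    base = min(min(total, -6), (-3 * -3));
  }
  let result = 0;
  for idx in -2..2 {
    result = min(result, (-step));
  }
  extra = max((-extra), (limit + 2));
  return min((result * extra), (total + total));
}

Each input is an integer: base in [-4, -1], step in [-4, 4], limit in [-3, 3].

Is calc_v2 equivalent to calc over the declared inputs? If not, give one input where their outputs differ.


Side by side, the visible changes include: arithmetic usage differs, plus constant usage differs, plus boolean connective usage differs, plus local variable names differ, plus statement counts differ.
Tracing base=-1, step=2, limit=2: calc: total=4, then extra=-2, then (max((step + limit), min(7, step)) <= (2 + -6)) is false, then total=8, then result=0, then (idx=-2), then result=-2, then (idx=-1), then result=-2, then (idx=0), then result=-2, then (idx=1), then result=-2, then extra=4, then returns -8 | calc_v2: total=4, then extra=-2, then (!(max((step + limit), min(7, step)) <= -4)) is true, then shift=-2, then total=8, then result=0, then (idx=-2), then result=-2, then (idx=-1), then result=-2, then (idx=0), then result=-2, then (idx=1), then result=-2, then extra=4, then returns -8 — matching result -8.
An exhaustive pass over the 252 declared inputs shows identical outputs.
verdict: equivalent


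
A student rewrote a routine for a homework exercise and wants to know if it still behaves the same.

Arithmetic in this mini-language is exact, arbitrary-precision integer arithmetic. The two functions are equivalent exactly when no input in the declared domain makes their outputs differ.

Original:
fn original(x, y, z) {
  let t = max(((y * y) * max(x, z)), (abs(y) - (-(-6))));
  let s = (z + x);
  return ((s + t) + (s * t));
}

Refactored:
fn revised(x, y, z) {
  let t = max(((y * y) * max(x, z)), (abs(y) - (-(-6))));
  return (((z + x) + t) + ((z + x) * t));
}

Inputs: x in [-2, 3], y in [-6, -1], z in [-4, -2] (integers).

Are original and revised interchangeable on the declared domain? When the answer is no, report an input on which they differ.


Changes here: statement counts differ, and local variable names differ, and arithmetic usage differs; the full 108-point sweep finds no disagreement.
verdict: equivalent


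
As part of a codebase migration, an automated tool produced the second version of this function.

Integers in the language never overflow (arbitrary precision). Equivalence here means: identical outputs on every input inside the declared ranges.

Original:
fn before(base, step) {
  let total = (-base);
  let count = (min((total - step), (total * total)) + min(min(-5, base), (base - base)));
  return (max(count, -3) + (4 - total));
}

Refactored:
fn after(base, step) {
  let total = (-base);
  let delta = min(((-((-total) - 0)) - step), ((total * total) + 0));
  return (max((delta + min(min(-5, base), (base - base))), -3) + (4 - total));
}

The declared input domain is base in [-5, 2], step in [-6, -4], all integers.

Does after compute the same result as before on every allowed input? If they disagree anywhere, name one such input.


Comparing the listings, the differences include: arithmetic usage differs; and local variable names differ; and constant usage differs.
As a probe, take base=-4, step=-4: before runs total = 4; count = 3; return 3; after runs total = 4; delta = 8; return 3; both end at 3.
Checked all 24 inputs in the declared domain: the outputs agree on every one.
verdict: equivalent


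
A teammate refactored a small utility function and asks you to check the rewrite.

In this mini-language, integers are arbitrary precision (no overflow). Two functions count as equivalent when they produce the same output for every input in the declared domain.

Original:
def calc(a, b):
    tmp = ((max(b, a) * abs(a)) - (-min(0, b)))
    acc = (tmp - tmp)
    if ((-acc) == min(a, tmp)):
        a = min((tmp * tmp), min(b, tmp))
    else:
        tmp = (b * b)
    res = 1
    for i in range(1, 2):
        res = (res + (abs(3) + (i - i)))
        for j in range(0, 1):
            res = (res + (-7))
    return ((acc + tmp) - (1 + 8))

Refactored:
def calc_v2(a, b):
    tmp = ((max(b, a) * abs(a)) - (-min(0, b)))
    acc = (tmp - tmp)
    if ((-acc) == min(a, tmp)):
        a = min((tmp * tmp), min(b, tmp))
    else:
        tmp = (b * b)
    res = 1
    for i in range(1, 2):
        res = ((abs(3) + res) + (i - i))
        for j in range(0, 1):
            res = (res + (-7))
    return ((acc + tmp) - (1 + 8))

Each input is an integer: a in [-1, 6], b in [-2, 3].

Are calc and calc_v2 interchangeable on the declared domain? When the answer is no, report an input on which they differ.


Comparing the listings, the differences include: same computation, different form.
Tracing a=3, b=0: calc: tmp becomes 9; next acc becomes 0; next ((-acc) == min(a, tmp)) evaluates to false; next tmp becomes 0; next res becomes 1; next at i=1:; next res becomes 4; next at j=0:; next res becomes -3; next final value -9 | calc_v2: tmp becomes 9; next acc becomes 0; next ((-acc) == min(a, tmp)) evaluates to false; next tmp becomes 0; next res becomes 1; next at i=1:; next res becomes 4; next at j=0:; next res becomes -3; next final value -9 — matching result -9.
Sweeping the whole domain (48 inputs) finds no disagreement.
verdict: equivalent


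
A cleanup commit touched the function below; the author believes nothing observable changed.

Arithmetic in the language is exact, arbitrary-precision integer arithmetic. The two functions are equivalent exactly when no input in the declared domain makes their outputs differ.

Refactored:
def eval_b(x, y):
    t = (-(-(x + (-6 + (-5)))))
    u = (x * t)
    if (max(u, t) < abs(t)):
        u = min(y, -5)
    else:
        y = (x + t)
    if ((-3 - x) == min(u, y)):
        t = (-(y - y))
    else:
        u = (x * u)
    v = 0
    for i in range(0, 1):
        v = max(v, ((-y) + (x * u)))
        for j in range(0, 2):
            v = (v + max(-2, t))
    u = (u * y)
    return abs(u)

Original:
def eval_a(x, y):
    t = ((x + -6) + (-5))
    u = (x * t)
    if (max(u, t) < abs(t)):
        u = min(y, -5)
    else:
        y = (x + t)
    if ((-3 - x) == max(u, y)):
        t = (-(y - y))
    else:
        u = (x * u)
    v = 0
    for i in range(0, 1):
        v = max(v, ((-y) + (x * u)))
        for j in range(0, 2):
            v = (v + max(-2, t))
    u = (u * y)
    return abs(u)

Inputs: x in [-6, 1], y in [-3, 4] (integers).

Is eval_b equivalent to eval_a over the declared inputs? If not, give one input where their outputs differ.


Consider the input x=0, y=-3.
eval_a: t becomes -11; next u becomes 0; next (max(u, t) < abs(t)) evaluates to true; next u becomes -5; next ((-3 - x) == max(u, y)) evaluates to true; next t becomes 0; next v becomes 0; next at i=0:; next v becomes 3; next at j=0:; next v becomes 3; next at j=1:; next v becomes 3; next u becomes 15; next final value 15
eval_b: t becomes -11; next u becomes 0; next (max(u, t) < abs(t)) evaluates to true; next u becomes -5; next ((-3 - x) == min(u, y)) evaluates to false; next u becomes 0; next v becomes 0; next at i=0:; next v becomes 3; next at j=0:; next v becomes 1; next at j=1:; next v becomes -1; next u becomes 0; next final value 0
15 vs 0 — the two versions disagree here.
verdict: not equivalent; witness: x=0, y=-3


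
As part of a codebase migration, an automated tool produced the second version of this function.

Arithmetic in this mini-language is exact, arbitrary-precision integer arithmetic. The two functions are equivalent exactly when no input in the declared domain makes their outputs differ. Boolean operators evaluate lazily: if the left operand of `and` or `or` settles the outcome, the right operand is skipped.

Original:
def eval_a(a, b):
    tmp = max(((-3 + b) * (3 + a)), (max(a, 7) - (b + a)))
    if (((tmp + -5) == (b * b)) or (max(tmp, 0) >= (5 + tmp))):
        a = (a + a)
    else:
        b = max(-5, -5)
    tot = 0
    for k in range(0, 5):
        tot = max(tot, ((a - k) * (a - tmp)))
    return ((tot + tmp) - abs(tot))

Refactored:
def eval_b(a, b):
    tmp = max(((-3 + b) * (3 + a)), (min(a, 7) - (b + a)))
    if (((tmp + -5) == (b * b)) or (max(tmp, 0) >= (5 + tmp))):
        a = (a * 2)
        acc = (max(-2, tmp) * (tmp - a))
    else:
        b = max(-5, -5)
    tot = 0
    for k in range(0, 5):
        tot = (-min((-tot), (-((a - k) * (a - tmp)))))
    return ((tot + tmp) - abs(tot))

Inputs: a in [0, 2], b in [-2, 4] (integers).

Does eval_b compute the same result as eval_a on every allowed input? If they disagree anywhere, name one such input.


Try a=0, b=-2.
eval_a: tmp becomes 9; next (((tmp + -5) == (b * b)) or (max(tmp, 0) >= (5 + tmp))) evaluates to true; next a becomes 0; next tot becomes 0; next at k=0:; next tot becomes 0; next at k=1:; next tot becomes 9; next at k=2:; next tot becomes 18; next at k=3:; next tot becomes 27; next at k=4:; next tot becomes 36; next final value 9
eval_b: tmp becomes 2; next (((tmp + -5) == (b * b)) or (max(tmp, 0) >= (5 + tmp))) evaluates to false; next b becomes -5; next tot becomes 0; next at k=0:; next tot becomes 0; next at k=1:; next tot becomes 2; next at k=2:; next tot becomes 4; next at k=3:; next tot becomes 6; next at k=4:; next tot becomes 8; next final value 2
9 vs 2 — the two versions disagree here.
verdict: not equivalent; witness: a=0, b=-2


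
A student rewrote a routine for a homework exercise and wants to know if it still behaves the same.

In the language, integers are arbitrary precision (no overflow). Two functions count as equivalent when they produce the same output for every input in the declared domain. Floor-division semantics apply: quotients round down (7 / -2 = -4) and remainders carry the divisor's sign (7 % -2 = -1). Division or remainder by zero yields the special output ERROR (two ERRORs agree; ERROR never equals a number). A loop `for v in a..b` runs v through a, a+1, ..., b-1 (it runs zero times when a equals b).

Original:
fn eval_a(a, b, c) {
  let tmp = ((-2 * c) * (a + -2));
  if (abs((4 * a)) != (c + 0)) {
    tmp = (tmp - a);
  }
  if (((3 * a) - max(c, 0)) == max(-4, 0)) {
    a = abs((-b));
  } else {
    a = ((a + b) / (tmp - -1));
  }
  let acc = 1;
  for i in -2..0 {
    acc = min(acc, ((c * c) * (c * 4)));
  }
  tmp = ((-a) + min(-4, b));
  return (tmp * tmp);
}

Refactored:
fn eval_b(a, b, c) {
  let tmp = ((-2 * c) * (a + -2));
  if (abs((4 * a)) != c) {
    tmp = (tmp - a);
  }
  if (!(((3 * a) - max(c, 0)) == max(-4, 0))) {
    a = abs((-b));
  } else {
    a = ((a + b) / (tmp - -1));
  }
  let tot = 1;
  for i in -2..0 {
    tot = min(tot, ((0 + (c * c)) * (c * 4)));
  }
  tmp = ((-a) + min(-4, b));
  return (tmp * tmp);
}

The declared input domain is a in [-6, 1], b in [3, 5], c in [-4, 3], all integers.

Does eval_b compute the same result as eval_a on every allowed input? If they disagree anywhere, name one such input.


Consider the input a=-6, b=3, c=-4.
eval_a: tmp becomes -64; next (abs((4 * a)) != (c + 0)) evaluates to true; next tmp becomes -58; next (((3 * a) - max(c, 0)) == max(-4, 0)) evaluates to false; next a becomes 0; next acc becomes 1; next at i=-2:; next acc becomes -256; next at i=-1:; next acc becomes -256; next tmp becomes -4; next final value 16
eval_b: tmp becomes -64; next (abs((4 * a)) != c) evaluates to true; next tmp becomes -58; next (!(((3 * a) - max(c, 0)) == max(-4, 0))) evaluates to true; next a becomes 3; next tot becomes 1; next at i=-2:; next tot becomes -256; next at i=-1:; next tot becomes -256; next tmp becomes -7; next final value 49
16 != 49, so the rewrite changes behavior.
verdict: not equivalent; witness: a=-6, b=3, c=-4


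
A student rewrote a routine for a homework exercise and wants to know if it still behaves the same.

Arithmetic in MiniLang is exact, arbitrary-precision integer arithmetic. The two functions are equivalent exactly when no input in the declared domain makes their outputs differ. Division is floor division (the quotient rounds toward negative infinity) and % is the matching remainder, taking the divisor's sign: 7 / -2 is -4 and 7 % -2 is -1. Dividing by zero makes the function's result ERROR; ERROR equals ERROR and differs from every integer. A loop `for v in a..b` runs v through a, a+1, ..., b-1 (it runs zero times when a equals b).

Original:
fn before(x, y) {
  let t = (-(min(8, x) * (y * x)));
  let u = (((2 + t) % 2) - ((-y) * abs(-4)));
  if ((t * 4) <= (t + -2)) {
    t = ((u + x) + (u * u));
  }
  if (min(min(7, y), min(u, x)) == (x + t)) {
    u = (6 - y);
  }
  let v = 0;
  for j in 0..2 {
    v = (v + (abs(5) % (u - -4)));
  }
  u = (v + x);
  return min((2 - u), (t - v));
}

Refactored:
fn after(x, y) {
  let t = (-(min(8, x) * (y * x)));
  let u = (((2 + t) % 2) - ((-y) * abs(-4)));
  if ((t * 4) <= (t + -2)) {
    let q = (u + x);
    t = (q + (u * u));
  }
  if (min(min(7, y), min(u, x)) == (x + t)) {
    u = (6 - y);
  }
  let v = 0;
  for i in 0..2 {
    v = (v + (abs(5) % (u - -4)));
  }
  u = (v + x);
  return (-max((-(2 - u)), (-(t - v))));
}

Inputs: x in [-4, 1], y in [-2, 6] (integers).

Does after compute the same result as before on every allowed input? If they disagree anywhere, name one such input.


Comparing the listings, the differences include: min/max/abs usage differs; and statement counts differ; and local variable names differ.
One worked example (x=-1, y=0) — before: t = 0; u = 0; ((t * 4) <= (t + -2)) -> false; (min(min(7, y), min(u, x)) == (x + t)) -> true; u = 6; v = 0; [j=0]; v = 5; [j=1]; v = 10; u = 9; return -10; after: t = 0; u = 0; ((t * 4) <= (t + -2)) -> false; (min(min(7, y), min(u, x)) == (x + t)) -> true; u = 6; v = 0; [i=0]; v = 5; [i=1]; v = 10; u = 9; return -10; agreement on -10.
Sweeping the whole domain (54 inputs) finds no disagreement.
verdict: equivalent


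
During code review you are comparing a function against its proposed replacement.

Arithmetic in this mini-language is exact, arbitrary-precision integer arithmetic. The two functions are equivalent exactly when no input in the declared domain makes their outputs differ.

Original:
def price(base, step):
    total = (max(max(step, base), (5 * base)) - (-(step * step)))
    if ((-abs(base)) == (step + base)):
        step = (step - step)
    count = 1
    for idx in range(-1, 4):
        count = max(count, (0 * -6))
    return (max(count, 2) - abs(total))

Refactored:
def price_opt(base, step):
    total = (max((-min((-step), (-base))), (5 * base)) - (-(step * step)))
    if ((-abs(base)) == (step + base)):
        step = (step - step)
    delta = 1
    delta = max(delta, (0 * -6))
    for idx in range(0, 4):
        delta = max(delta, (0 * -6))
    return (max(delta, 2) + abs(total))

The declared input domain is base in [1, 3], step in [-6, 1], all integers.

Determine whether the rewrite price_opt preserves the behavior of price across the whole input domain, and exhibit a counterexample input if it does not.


Consider the input base=1, step=-6.
price: total := 41 | ((-abs(base)) == (step + base)): false | count := 1 | iter idx=-1: | count := 1 | iter idx=0: | count := 1 | iter idx=1: | count := 1 | iter idx=2: | count := 1 | iter idx=3: | count := 1 | result -39
price_opt: total := 41 | ((-abs(base)) == (step + base)): false | delta := 1 | delta := 1 | iter idx=0: | delta := 1 | iter idx=1: | delta := 1 | iter idx=2: | delta := 1 | iter idx=3: | delta := 1 | result 43
-39 against 43: the behavior changed.
verdict: not equivalent; witness: base=1, step=-6


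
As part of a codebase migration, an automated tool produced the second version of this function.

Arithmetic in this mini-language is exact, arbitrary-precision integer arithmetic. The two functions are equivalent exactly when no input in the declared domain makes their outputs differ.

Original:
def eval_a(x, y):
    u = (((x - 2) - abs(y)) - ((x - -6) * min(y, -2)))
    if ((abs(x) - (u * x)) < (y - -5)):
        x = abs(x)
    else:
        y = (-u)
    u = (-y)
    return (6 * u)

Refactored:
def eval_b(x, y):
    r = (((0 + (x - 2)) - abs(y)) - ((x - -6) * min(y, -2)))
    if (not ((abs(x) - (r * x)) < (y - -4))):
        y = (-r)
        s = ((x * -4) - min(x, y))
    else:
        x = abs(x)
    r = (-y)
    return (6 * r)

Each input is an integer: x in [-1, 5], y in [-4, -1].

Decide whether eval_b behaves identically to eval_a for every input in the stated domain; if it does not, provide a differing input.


Try x=0, y=-4.
eval_a: u = 18; ((abs(x) - (u * x)) < (y - -5)) -> true; x = 0; u = 4; return 24
eval_b: r = 18; (not ((abs(x) - (r * x)) < (y - -4))) -> true; y = -18; s = 18; r = 18; return 108
24 != 108, so the rewrite changes behavior.
verdict: not equivalent; witness: x=0, y=-4


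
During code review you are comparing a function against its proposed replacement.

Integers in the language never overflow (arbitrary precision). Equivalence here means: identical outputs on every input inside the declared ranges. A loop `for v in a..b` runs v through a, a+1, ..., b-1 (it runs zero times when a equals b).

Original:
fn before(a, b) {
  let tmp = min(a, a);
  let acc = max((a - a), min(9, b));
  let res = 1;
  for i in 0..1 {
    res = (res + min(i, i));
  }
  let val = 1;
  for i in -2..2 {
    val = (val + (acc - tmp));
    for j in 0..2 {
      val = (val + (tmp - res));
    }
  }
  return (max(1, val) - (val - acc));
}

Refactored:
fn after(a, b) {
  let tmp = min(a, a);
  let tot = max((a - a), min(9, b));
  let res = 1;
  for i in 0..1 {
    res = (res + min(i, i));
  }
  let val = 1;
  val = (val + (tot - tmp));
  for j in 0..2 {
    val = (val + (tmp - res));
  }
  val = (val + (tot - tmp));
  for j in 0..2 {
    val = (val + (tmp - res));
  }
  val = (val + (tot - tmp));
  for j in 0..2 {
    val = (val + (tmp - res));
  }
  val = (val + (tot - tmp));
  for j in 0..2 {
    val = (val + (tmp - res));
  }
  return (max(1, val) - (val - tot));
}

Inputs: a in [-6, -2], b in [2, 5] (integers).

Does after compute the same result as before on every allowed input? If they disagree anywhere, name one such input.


Behavior is preserved: although arithmetic usage differs; also statement counts differ; also local variable names differ; also loop structure differs, the outputs never diverge.
As a probe, take a=-3, b=5: before runs tmp=-3, then acc=5, then res=1, then (i=0), then res=1, then val=1, then (i=-2), then val=9, then (j=0), then val=5, then (j=1), then val=1, then (i=-1), then val=9, then (j=0), then val=5, then (j=1), then val=1, then (i=0), then val=9, then (j=0), then val=5, then (j=1), then val=1, then (i=1), then val=9, then (j=0), then val=5, then (j=1), then val=1, then returns 5; after runs tmp=-3, then tot=5, then res=1, then (i=0), then res=1, then val=1, then val=9, then (j=0), then val=5, then (j=1), then val=1, then val=9, then (j=0), then val=5, then (j=1), then val=1, then val=9, then (j=0), then val=5, then (j=1), then val=1, then val=9, then (j=0), then val=5, then (j=1), then val=1, then returns 5; both end at 5.
Across all 20 domain points the two functions coincide.
verdict: equivalent


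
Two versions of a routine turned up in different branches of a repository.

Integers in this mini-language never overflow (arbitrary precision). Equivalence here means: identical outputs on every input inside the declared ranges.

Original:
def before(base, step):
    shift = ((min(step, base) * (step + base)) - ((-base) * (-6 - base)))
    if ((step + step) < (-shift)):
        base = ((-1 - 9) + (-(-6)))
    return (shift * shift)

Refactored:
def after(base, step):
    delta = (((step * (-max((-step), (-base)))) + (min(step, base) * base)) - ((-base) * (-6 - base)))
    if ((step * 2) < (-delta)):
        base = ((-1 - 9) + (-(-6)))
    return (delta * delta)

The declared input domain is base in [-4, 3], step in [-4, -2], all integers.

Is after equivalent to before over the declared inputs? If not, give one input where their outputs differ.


Comparing the listings, the differences include: local variable names differ, plus constant usage differs, plus min/max/abs usage differs, plus arithmetic usage differs.
One worked example (base=-1, step=-4) — before: shift = 25; ((step + step) < (-shift)) -> false; return 625; after: delta = 25; ((step * 2) < (-delta)) -> false; return 625; agreement on 625.
Checked all 24 inputs in the declared domain: the outputs agree on every one.
verdict: equivalent


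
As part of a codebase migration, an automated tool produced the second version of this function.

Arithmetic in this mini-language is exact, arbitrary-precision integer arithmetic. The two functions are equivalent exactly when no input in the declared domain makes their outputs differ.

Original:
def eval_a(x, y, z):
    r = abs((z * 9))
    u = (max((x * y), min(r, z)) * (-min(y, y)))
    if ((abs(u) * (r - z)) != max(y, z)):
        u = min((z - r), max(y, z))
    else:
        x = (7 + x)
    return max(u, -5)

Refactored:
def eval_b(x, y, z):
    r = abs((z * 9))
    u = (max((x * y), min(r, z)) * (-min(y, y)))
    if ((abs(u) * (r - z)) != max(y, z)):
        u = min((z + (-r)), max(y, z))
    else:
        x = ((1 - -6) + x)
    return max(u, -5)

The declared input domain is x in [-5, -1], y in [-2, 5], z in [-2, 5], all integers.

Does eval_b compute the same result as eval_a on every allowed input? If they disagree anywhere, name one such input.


This is a faithful refactor — arithmetic usage differs, constant usage differs, but the computed results match everywhere.
One worked example (x=-2, y=-2, z=4) — eval_a: r := 36 | u := 8 | ((abs(u) * (r - z)) != max(y, z)): true | u := -32 | result -5; eval_b: r := 36 | u := 8 | ((abs(u) * (r - z)) != max(y, z)): true | u := -32 | result -5; agreement on -5.
Across all 320 domain points the two functions coincide.
verdict: equivalent


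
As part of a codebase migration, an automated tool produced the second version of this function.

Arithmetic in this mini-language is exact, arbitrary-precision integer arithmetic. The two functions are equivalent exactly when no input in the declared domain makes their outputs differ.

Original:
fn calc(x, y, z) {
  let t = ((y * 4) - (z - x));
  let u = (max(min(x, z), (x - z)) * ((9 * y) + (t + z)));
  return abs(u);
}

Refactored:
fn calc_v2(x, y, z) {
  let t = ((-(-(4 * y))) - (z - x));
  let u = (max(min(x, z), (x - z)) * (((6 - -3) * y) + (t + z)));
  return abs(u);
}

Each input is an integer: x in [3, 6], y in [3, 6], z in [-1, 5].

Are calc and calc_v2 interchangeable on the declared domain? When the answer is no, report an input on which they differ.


Side by side, the visible changes include: arithmetic usage differs, constant usage differs.
Spot check at x=6, y=4, z=-1 — calc: t = 23; u = 406; return 406. calc_v2: t = 23; u = 406; return 406. Both give 406.
An exhaustive pass over the 112 declared inputs shows identical outputs.
verdict: equivalent


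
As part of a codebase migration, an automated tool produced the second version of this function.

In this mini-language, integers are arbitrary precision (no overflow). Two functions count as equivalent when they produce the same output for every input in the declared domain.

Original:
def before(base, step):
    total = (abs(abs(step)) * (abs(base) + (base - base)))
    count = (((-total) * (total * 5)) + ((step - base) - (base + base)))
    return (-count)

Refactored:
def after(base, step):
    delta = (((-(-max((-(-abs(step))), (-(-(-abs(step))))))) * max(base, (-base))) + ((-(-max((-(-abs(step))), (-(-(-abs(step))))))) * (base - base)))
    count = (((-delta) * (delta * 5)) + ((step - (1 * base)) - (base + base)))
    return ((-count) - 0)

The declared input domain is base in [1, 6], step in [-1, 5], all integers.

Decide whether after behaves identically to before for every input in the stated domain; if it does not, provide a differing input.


Equivalent — the differences include min/max/abs usage differs; and local variable names differ; and constant usage differs; and arithmetic usage differs, yet no declared input distinguishes the two.
As a probe, take base=5, step=4: before runs total = 20; count = -2011; return 2011; after runs delta = 20; count = -2011; return 2011; both end at 2011.
Checked all 42 inputs in the declared domain: the outputs agree on every one.
verdict: equivalent


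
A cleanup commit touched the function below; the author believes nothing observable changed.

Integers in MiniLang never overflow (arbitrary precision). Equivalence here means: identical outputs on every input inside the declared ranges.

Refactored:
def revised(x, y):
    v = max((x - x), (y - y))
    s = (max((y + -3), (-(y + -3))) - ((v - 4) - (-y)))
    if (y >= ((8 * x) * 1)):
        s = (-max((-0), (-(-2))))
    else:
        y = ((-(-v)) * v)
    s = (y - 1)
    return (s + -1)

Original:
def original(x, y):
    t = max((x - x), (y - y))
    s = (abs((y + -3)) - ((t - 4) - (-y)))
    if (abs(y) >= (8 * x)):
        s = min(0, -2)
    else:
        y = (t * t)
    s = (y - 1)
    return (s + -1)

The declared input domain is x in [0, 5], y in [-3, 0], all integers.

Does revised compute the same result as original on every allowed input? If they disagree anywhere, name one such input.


Input x=0, y=-3: -5 from original versus -2 from revised.
verdict: not equivalent; witness: x=0, y=-3


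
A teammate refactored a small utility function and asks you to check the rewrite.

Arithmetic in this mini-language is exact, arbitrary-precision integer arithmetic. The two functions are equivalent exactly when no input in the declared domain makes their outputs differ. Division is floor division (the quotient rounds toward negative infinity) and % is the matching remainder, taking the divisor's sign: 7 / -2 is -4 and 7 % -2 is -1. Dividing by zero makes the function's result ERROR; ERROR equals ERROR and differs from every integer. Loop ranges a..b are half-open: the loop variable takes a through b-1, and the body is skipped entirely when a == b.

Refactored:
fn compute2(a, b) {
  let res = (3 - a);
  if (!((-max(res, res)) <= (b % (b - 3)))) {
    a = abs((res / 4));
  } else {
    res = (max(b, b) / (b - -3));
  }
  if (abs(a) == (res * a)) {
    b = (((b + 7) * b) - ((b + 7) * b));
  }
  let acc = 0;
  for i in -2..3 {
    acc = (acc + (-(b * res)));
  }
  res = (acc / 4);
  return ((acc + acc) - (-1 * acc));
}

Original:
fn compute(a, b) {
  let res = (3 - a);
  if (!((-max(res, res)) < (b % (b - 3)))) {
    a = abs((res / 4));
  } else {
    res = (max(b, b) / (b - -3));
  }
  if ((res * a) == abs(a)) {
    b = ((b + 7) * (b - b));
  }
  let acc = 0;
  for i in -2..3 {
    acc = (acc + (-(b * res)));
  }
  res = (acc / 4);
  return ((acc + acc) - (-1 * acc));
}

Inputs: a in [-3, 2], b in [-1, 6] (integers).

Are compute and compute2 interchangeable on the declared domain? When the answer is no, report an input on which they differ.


Not equivalent: a=2, b=-1 separates them (0 vs -15).
compute: res = 1; (!((-max(res, res)) < (b % (b - 3)))) -> true; a = 0; ((res * a) == abs(a)) -> true; b = 0; acc = 0; [i=-2]; acc = 0; [i=-1]; acc = 0; [i=0]; acc = 0; [i=1]; acc = 0; [i=2]; acc = 0; res = 0; return 0
compute2: res = 1; (!((-max(res, res)) <= (b % (b - 3)))) -> false; res = -1; (abs(a) == (res * a)) -> false; acc = 0; [i=-2]; acc = -1; [i=-1]; acc = -2; [i=0]; acc = -3; [i=1]; acc = -4; [i=2]; acc = -5; res = -2; return -15
verdict: not equivalent; witness: a=2, b=-1


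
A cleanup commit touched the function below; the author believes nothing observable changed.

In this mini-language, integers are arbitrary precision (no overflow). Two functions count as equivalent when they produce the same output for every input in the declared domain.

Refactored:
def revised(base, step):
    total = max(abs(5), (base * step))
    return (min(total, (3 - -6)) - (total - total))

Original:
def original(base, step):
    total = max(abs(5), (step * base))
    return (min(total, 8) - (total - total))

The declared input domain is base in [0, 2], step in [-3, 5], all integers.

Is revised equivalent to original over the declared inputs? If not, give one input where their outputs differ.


Run the pair on base=2, step=5.
original: total becomes 10; next final value 8
revised: total becomes 10; next final value 9
8 vs 9 — the two versions disagree here.
verdict: not equivalent; witness: base=2, step=5


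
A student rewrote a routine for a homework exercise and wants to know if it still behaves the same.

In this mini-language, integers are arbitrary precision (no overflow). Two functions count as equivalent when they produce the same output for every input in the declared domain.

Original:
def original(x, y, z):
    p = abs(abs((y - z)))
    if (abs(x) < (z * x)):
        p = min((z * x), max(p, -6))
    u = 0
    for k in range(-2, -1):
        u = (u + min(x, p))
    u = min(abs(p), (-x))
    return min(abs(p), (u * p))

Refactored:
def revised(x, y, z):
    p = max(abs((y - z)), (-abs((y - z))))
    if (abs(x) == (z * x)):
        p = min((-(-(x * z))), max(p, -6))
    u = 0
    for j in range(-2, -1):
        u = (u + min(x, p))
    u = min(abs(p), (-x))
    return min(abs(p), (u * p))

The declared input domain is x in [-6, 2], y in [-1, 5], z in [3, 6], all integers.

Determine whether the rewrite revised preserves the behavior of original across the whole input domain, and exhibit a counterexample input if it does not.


The rewrite breaks on x=1, y=-1, z=3, where the results are -3 and -4.
original: p becomes 4; next (abs(x) < (z * x)) evaluates to true; next p becomes 3; next u becomes 0; next at k=-2:; next u becomes 1; next u becomes -1; next final value -3
revised: p becomes 4; next (abs(x) == (z * x)) evaluates to false; next u becomes 0; next at j=-2:; next u becomes 1; next u becomes -1; next final value -4
verdict: not equivalent; witness: x=1, y=-1, z=3
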